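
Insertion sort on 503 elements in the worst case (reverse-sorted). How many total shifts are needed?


In the worst case (reverse-sorted), each element shifts past all previous:
  Element 1: 1 shifts
  Element 2: 2 shifts
  Element 3: 3 shifts
  Element 4: 4 shifts
  Element 5: 5 shifts
  ...
  Element 502: 502 shifts
Total = 1 + 2 + ... + 502
= 503*(503-1)/2 = 126253


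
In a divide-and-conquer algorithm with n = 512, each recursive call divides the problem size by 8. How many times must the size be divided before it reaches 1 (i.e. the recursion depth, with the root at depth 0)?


Number of divisions = log_8(512)
Sizes: 512 -> 64 -> 8 -> 1 (3 divisions)
Recursion depth = 3


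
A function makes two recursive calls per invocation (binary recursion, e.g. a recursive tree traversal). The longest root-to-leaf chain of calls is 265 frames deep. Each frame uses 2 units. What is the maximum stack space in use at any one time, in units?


Binary recursion: the two calls run one after the other, so only one root-to-leaf chain of frames is on the stack at a time.
Maximum depth (longest chain) = 265 frames
Each frame = 2 units
Max stack space = 265 * 2 = 530


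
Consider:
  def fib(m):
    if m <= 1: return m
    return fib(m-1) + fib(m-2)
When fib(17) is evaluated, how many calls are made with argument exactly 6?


Let N(m) = number of times fib(m) is called while evaluating fib(17).
N(17) = 1 (the initial call).
N(16) = 1 (only fib(17) calls it).
For 1 <= m <= 15: fib(m) is called by fib(m+1) and fib(m+2), so
  N(m) = N(m+1) + N(m+2).
fib(0) is called only by fib(2), so N(0) = N(2).
Walk down from m=17:
  N(17)=1, N(16)=1, N(15)=2, N(14)=3, N(13)=5, N(12)=8, N(11)=13, N(10)=21, N(9)=34, N(8)=55, N(7)=89, N(6)=144
N(6) = 144


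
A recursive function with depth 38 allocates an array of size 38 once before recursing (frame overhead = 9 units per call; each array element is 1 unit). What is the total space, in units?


Array allocation: 38 units (allocated once)
Stack frames: 38 deep * 9 per frame = 342 units
Total = 38 + 342 = 380


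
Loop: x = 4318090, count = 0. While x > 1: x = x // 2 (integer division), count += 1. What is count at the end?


The variable x halves each step:
x = 4318090 -> 2159045 -> 1079522 -> 539761 -> 269880 -> 134940 -> 67470 -> 33735 -> 16867 -> 8433 -> 4216 -> 2108 -> 1054 -> 527 -> 263 -> 131 -> 65 -> 32 -> 16 -> 8 -> 4 -> 2 -> 1
Number of halvings = floor(log2(4318090)) = 22


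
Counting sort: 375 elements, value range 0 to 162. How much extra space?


n = 375 (output array)
k = 163 (count array for 163 distinct values)
Extra space = 375 + 163 = 538


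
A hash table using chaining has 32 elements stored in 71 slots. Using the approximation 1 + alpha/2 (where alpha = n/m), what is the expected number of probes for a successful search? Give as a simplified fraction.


Load factor alpha = n/m = 32/71
Expected probes = 1 + alpha/2 = 1 + 32/(2*71)
= 1 + 32/142
= 142/142 + 32/142
= 174/142
Simplify: 87/71


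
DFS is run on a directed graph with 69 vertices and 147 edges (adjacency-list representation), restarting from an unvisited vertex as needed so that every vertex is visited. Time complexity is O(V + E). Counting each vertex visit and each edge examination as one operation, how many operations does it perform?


A full DFS traversal processes each vertex exactly once (push/pop on stack).
Each directed edge is examined once.
V = 69, E = 147
V + E = 216


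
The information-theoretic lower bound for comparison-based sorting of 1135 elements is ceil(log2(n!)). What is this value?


A binary decision tree of height h has at most 2^h leaves and needs at least n! of them, so h >= ceil(log2(n!)).
1135! is far too large to multiply out, so use Stirling's series:
  ln(n!) ~ n ln n - n + (1/2) ln(2 pi n) + 1/(12n)  (error below 1/(360 n^3), negligible here)
  ln(1135) = 7.0343879
  n ln n = 1135 * 7.0343879 = 7984.0303
  (1/2) ln(2 pi * 1135) = (1/2) ln(7131.4153) = 4.4361
  1/(12*1135) = 0.0001
  ln(1135!) ~ 7984.0303 - 1135 + 4.4361 + 0.0001 = 6853.4665
Convert to base 2: log2(1135!) = 6853.4665 / ln 2 = 6853.4665 / 0.69314718 = 9887.4621
ceil(9887.4621) = 9888


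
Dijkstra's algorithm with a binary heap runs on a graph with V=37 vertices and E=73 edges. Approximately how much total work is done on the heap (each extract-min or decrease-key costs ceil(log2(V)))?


Dijkstra with a binary heap: each vertex is extracted once, each edge may relax once.
Each heap operation costs O(log V).
V + E = 37 + 73 = 110
ceil(log2(37)) = 6 (since 2^5 = 32 < 37 <= 64 = 2^6)
Total heap work = (V+E) * ceil(log2(V)) = 110 * 6 = 660


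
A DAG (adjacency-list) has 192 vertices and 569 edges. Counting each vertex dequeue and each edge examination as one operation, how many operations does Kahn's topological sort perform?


V = 192 (vertex processing)
E = 569 (edge processing)
V + E = 192 + 569 = 761


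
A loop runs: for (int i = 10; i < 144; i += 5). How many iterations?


Loop starts at i = 10, increments by 5, stops when i >= 144.
Number of iterations = ceil((144 - 10) / 5)
= ceil(134 / 5)
= 27


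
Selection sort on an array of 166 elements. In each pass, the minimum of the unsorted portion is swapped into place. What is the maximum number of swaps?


Selection sort performs one swap per pass:
  Pass 1: find min in positions 0 to 165, swap with position 0
  Pass 2: find min in positions 1 to 165, swap with position 1
  Pass 3: find min in positions 2 to 165, swap with position 2
  Pass 4: find min in positions 3 to 165, swap with position 3
  Pass 5: find min in positions 4 to 165, swap with position 4
  ... (160 more passes)
Total passes (and swaps) = n - 1 = 166 - 1 = 165


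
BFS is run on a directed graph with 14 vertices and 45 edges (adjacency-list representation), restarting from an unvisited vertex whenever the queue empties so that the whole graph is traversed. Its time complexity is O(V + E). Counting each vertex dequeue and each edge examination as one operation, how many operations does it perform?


A full BFS traversal dequeues each vertex exactly once and examines each directed edge exactly once.
V = 14 (vertex processing cost)
E = 45 (edge examination cost)
Total operations proportional to V + E = 14 + 45 = 59


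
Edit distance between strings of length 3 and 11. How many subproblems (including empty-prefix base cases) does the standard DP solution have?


The table includes base cases (empty prefixes).
Rows: (m+1) = 4
Columns: (n+1) = 12
Total = 4 * 12 = 48


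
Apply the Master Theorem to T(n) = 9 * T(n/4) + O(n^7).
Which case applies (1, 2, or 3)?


The Master Theorem: T(n) = a*T(n/b) + O(n^c)
  a = 9, b = 4, c = 7
log_b(a) = log_4(9) ~ 1.585
Compare b^c with a: 4^7 = 16384 > 9, so c > log_b(a).
Since c > log_b(a), Case 3 applies.
T(n) = O(n^7)
Master Theorem case = 3


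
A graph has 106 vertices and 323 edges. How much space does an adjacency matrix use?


Adjacency matrix: V x V grid of entries
Space = V^2 = 106^2 = 106 * 106 = 11236


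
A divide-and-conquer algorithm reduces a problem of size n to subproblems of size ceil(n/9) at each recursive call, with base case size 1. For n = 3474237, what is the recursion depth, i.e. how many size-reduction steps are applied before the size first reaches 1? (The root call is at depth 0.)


Each step divides the size by 9 (rounding up); after k steps the size is ceil(n/9^k), which equals 1 exactly when 9^k >= n.
So the depth is the smallest k with 9^k >= 3474237, i.e. ceil(log_9(3474237)).
9^6 = 531441 < 3474237 <= 4782969 = 9^7
Recursion depth = 7


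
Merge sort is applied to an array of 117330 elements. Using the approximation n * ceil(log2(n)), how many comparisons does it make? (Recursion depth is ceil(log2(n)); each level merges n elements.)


Merge sort divides the array into halves recursively.
Number of levels = ceil(log2(117330)) = 17
At each level, approximately n = 117330 comparisons are needed for merging.
Total comparisons ~ n * ceil(log2(n)) = 117330 * 17 = 1994610


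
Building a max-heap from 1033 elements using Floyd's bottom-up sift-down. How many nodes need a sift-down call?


In a heap of 1033 elements (0-indexed array):
  Last element index: 1032
  Parent of last element: floor((1032 - 1) / 2) = 515
  Internal nodes: indices 0 to 515
  Count = floor(1033/2) = 516


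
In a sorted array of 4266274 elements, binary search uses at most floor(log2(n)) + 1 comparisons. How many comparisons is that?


Halving sequence: 4266274 -> 2133137 -> 1066568 -> 533284 -> 266642 -> 133321 -> 66660 -> 33330 -> 16665 -> 8332 -> 4166 -> 2083 -> 1041 -> 520 -> 260 -> 130 -> 65 -> 32 -> 16 -> 8 -> 4 -> 2 -> 1
Number of halvings = 22
Max comparisons = 22 + 1 = 23


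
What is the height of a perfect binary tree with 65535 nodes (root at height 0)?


A perfect binary tree with 65535 nodes:
  65535 = 2^16 - 1
  Levels: 0, 1, ..., 15
  Height = 15


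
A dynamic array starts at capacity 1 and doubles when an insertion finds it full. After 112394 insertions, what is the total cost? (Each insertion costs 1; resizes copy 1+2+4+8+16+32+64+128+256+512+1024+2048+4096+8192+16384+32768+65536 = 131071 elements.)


Insertion cost: 112394 (one per element)
Resizes occur just before inserting elements 2, 3, 5, 9, ...
Elements copied at each resize: 1 + 2 + 4 + 8 + 16 + 32 + 64 + 128 + 256 + 512 + 1024 + 2048 + 4096 + 8192 + 16384 + 32768 + 65536
Sum of copies = 131071 (geometric series: 2^k - 1)
Total = 112394 + 131071 = 243465


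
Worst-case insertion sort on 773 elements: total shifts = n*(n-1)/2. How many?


Sum of shifts = 1 + 2 + 3 + ... + 772
= 773 * 772 / 2
= 596756 / 2
= 298378


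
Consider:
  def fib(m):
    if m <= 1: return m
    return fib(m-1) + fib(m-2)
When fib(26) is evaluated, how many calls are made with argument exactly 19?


Let N(m) = number of times fib(m) is called while evaluating fib(26).
N(26) = 1 (the initial call).
N(25) = 1 (only fib(26) calls it).
For 1 <= m <= 24: fib(m) is called by fib(m+1) and fib(m+2), so
  N(m) = N(m+1) + N(m+2).
fib(0) is called only by fib(2), so N(0) = N(2).
Walk down from m=26:
  N(26)=1, N(25)=1, N(24)=2, N(23)=3, N(22)=5, N(21)=8, N(20)=13, N(19)=21
N(19) = 21


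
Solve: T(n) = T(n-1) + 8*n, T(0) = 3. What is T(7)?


Expanding the recurrence:
T(7) = T(6) + 8*7
       = T(5) + 8*6 + 8*7
       ...
       = T(0) + 8*(1 + 2 + ... + 7)
       = 3 + 8 * 7*8/2
       = 3 + 8 * 28
       = 3 + 224 = 227


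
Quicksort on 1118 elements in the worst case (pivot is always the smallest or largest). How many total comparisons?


In the worst case, each partition step picks the worst pivot:
  Partition 1: 1117 comparisons (n-1 elements to compare)
  Partition 2: 1116 comparisons
  Partition 3: 1115 comparisons
  Partition 4: 1114 comparisons
  Partition 5: 1113 comparisons
  ...
  Last partition: 0 comparisons
Total = (n-1) + (n-2) + ... + 1 + 0 = n*(n-1)/2
= 1118*1117/2 = 624403


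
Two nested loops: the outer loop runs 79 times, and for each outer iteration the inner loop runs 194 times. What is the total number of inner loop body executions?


Outer loop: 79 iterations
Inner loop: 194 iterations per outer iteration
Total = 79 * 194 = 15326


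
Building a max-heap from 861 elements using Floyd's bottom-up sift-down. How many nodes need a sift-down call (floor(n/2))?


In a heap of 861 elements (0-indexed array):
  Last element index: 860
  Parent of last element: floor((860 - 1) / 2) = 429
  Internal nodes: indices 0 to 429
  Count = floor(861/2) = 430


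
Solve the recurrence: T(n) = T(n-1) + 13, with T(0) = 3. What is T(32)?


Unrolling the recurrence:
T(32) = T(31) + 13
       = T(30) + 13 + 13
       = T(29) + 13*3
       ...
       = T(0) + 13*32
       = 3 + 416 = 419


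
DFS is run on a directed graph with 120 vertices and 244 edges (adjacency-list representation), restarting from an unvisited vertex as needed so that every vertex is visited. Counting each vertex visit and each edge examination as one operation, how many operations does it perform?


A full DFS traversal processes each vertex exactly once (push/pop on stack).
Each directed edge is examined once.
V = 120, E = 244
V + E = 364


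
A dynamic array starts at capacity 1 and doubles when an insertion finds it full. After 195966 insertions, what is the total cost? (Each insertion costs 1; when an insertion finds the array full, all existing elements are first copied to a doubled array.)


Insertion cost: 195966 (one per element)
Resizes occur just before inserting elements 2, 3, 5, 9, ...
Elements copied at each resize: 1 + 2 + 4 + 8 + 16 + 32 + 64 + 128 + 256 + 512 + 1024 + 2048 + 4096 + 8192 + 16384 + 32768 + 65536 + 131072
Sum of copies = 262143 (geometric series: 2^k - 1)
Total = 195966 + 262143 = 458109


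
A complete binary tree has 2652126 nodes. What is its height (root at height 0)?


In a complete binary tree, level k holds nodes 2^k .. 2^(k+1)-1 (1-indexed).
Height = floor(log2(n)) = floor(log2(2652126)) = 21
Check: 2^21 = 2097152 <= 2652126 < 4194304 = 2^22


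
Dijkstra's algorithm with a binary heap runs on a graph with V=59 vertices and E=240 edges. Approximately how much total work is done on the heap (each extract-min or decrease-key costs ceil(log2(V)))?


Dijkstra with a binary heap: each vertex is extracted once, each edge may relax once.
Each heap operation costs O(log V).
V + E = 59 + 240 = 299
ceil(log2(59)) = 6 (since 2^5 = 32 < 59 <= 64 = 2^6)
Total heap work = (V+E) * ceil(log2(V)) = 299 * 6 = 1794


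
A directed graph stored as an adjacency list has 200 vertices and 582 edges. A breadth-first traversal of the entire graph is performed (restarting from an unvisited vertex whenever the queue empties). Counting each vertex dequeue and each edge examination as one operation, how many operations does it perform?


A full BFS traversal dequeues each vertex once and examines each edge once.
Vertex visits: 200
Edge visits: 582
V + E = 200 + 582 = 782


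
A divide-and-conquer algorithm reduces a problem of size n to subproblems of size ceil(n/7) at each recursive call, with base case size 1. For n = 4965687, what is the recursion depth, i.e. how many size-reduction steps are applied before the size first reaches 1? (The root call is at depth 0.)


Each step divides the size by 7 (rounding up); after k steps the size is ceil(n/7^k), which equals 1 exactly when 7^k >= n.
So the depth is the smallest k with 7^k >= 4965687, i.e. ceil(log_7(4965687)).
7^7 = 823543 < 4965687 <= 5764801 = 7^8
Recursion depth = 8


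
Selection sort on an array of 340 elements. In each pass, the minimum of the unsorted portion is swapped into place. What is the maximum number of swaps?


Selection sort performs one swap per pass:
  Pass 1: find min in positions 0 to 339, swap with position 0
  Pass 2: find min in positions 1 to 339, swap with position 1
  Pass 3: find min in positions 2 to 339, swap with position 2
  Pass 4: find min in positions 3 to 339, swap with position 3
  Pass 5: find min in positions 4 to 339, swap with position 4
  ... (334 more passes)
Total passes (and swaps) = n - 1 = 340 - 1 = 339


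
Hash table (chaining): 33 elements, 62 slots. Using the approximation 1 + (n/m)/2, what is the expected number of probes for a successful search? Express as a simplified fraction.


Computing expected probes:
alpha = 33/62
= 1 + alpha/2
= 1 + 33/(2*62)
= (2*62 + 33) / (2*62)
= 157/124


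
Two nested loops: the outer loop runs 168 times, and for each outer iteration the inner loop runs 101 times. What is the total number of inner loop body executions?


Outer loop: 168 iterations
Inner loop: 101 iterations per outer iteration
Total = 168 * 101 = 16968


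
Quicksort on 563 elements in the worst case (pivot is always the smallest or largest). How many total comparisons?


In the worst case, each partition step picks the worst pivot:
  Partition 1: 562 comparisons (n-1 elements to compare)
  Partition 2: 561 comparisons
  Partition 3: 560 comparisons
  Partition 4: 559 comparisons
  Partition 5: 558 comparisons
  ...
  Last partition: 0 comparisons
Total = (n-1) + (n-2) + ... + 1 + 0 = n*(n-1)/2
= 563*562/2 = 158203


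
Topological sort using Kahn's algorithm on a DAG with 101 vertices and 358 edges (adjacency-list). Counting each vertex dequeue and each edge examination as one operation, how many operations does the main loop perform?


Kahn's algorithm:
  1. Compute in-degrees: O(V + E)
  2. Process queue: each vertex dequeued once (O(V))
     each edge examined once (O(E))
Total = V + E = 101 + 358 = 459


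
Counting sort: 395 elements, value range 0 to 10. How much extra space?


n = 395 (output array)
k = 11 (count array for 11 distinct values)
Extra space = 395 + 11 = 406


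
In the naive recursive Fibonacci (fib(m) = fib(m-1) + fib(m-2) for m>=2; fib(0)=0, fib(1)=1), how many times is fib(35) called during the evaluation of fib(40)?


Let N(m) = number of times fib(m) is called while evaluating fib(40).
N(40) = 1 (the initial call).
N(39) = 1 (only fib(40) calls it).
For 1 <= m <= 38: fib(m) is called by fib(m+1) and fib(m+2), so
  N(m) = N(m+1) + N(m+2).
fib(0) is called only by fib(2), so N(0) = N(2).
Walk down from m=40:
  N(40)=1, N(39)=1, N(38)=2, N(37)=3, N(36)=5, N(35)=8
N(35) = 8


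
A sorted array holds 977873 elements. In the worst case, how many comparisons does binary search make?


Halving sequence: 977873 -> 488936 -> 244468 -> 122234 -> 61117 -> 30558 -> 15279 -> 7639 -> 3819 -> 1909 -> 954 -> 477 -> 238 -> 119 -> 59 -> 29 -> 14 -> 7 -> 3 -> 1
Number of halvings = 19
Max comparisons = 19 + 1 = 20


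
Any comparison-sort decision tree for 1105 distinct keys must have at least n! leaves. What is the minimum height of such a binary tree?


A binary decision tree of height h has at most 2^h leaves and needs at least n! of them, so h >= ceil(log2(n!)).
1105! is far too large to multiply out, so use Stirling's series:
  ln(n!) ~ n ln n - n + (1/2) ln(2 pi n) + 1/(12n)  (error below 1/(360 n^3), negligible here)
  ln(1105) = 7.0076006
  n ln n = 1105 * 7.0076006 = 7743.3987
  (1/2) ln(2 pi * 1105) = (1/2) ln(6942.9198) = 4.4227
  1/(12*1105) = 0.0001
  ln(1105!) ~ 7743.3987 - 1105 + 4.4227 + 0.0001 = 6642.8215
Convert to base 2: log2(1105!) = 6642.8215 / ln 2 = 6642.8215 / 0.69314718 = 9583.5656
ceil(9583.5656) = 9584


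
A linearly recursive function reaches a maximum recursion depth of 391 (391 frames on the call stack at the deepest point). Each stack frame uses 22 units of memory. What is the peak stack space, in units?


Maximum recursion depth = 391 frames
Memory per frame = 22 units
Total stack space = depth * frame_size
= 391 * 22 = 8602


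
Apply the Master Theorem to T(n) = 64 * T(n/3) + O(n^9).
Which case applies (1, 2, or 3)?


The Master Theorem: T(n) = a*T(n/b) + O(n^c)
  a = 64, b = 3, c = 9
log_b(a) = log_3(64) ~ 3.786
Compare b^c with a: 3^9 = 19683 > 64, so c > log_b(a).
Since c > log_b(a), Case 3 applies.
T(n) = O(n^9)
Master Theorem case = 3


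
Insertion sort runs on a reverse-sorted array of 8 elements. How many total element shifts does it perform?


Sum of shifts = 1 + 2 + 3 + ... + 7
= 8 * 7 / 2
= 56 / 2
= 28


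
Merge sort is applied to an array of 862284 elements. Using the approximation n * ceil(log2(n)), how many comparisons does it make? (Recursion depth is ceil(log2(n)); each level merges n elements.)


Merge sort divides the array into halves recursively.
Number of levels = ceil(log2(862284)) = 20
At each level, approximately n = 862284 comparisons are needed for merging.
Total comparisons ~ n * ceil(log2(n)) = 862284 * 20 = 17245680


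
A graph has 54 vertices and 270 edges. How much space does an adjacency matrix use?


Adjacency matrix: V x V grid of entries
Space = V^2 = 54^2 = 54 * 54 = 2916


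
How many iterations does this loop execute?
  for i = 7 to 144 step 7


The loop variable i takes values starting at 7 and increments by 7 each iteration.
Sequence: i = 7, 14, 21, 28, 35, 42, 49, 56, 63, ...
The upper bound 144 is inclusive, so the count is floor((last - first) / step) + 1:
floor((144 - 7) / 7) + 1 = floor(137/7) + 1 = 19 + 1 = 20


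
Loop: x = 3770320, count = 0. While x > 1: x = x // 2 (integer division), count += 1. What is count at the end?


The variable x halves each step:
x = 3770320 -> 1885160 -> 942580 -> 471290 -> 235645 -> 117822 -> 58911 -> 29455 -> 14727 -> 7363 -> 3681 -> 1840 -> 920 -> 460 -> 230 -> 115 -> 57 -> 28 -> 14 -> 7 -> 3 -> 1
Number of halvings = floor(log2(3770320)) = 21


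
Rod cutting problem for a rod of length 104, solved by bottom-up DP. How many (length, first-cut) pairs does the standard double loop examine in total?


For each subproblem length i = 1..104, the inner loop considers i possible first cuts.
Total = 1 + 2 + ... + 104
= 104*(104+1)/2
= 104*105/2 = 5460


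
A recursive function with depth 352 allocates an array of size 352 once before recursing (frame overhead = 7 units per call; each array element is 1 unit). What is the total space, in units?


Array allocation: 352 units (allocated once)
Stack frames: 352 deep * 7 per frame = 2464 units
Total = 352 + 2464 = 2816


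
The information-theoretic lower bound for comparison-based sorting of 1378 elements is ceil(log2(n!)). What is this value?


A binary decision tree of height h has at most 2^h leaves and needs at least n! of them, so h >= ceil(log2(n!)).
1378! is far too large to multiply out, so use Stirling's series:
  ln(n!) ~ n ln n - n + (1/2) ln(2 pi n) + 1/(12n)  (error below 1/(360 n^3), negligible here)
  ln(1378) = 7.2283885
  n ln n = 1378 * 7.2283885 = 9960.7194
  (1/2) ln(2 pi * 1378) = (1/2) ln(8658.2294) = 4.5331
  1/(12*1378) = 0.0001
  ln(1378!) ~ 9960.7194 - 1378 + 4.5331 + 0.0001 = 8587.2526
Convert to base 2: log2(1378!) = 8587.2526 / ln 2 = 8587.2526 / 0.69314718 = 12388.7868
ceil(12388.7868) = 12389


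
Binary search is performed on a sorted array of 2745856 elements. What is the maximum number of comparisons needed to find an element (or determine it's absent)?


Binary search halves the search space each comparison:
  Step 1: search space = 2745856 -> 1372928
  Step 2: search space = 1372928 -> 686464
  Step 3: search space = 686464 -> 343232
  Step 4: search space = 343232 -> 171616
  Step 5: search space = 171616 -> 85808
  Step 6: search space = 85808 -> 42904
  Step 7: search space = 42904 -> 21452
  Step 8: search space = 21452 -> 10726
  Step 9: search space = 10726 -> 5363
  Step 10: search space = 5363 -> 2681
  Step 11: search space = 2681 -> 1340
  Step 12: search space = 1340 -> 670
  Step 13: search space = 670 -> 335
  Step 14: search space = 335 -> 167
  Step 15: search space = 167 -> 83
  Step 16: search space = 83 -> 41
  Step 17: search space = 41 -> 20
  Step 18: search space = 20 -> 10
  Step 19: search space = 10 -> 5
  Step 20: search space = 5 -> 2
  Step 21: search space = 2 -> 1
  Step 22: search space = 1 (final check)
Maximum comparisons = floor(log2(2745856)) + 1 = 21 + 1 = 22


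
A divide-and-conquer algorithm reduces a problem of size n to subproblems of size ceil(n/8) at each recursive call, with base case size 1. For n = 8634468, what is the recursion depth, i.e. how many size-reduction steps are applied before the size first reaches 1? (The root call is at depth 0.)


Each step divides the size by 8 (rounding up); after k steps the size is ceil(n/8^k), which equals 1 exactly when 8^k >= n.
So the depth is the smallest k with 8^k >= 8634468, i.e. ceil(log_8(8634468)).
8^7 = 2097152 < 8634468 <= 16777216 = 8^8
Recursion depth = 8


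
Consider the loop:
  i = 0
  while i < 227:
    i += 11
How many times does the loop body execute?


Starting at i = 0, each iteration adds 11.
Iterations until i >= 227:
  Iteration 1: i = 0 -> i = 11
  Iteration 2: i = 11 -> i = 22
  Iteration 3: i = 22 -> i = 33
  Iteration 4: i = 33 -> i = 44
  Iteration 5: i = 44 -> i = 55
  Iteration 6: i = 55 -> i = 66
  Iteration 7: i = 66 -> i = 77
  Iteration 8: i = 77 -> i = 88
  ... continuing ...
Total iterations = ceil(227/11) = 21


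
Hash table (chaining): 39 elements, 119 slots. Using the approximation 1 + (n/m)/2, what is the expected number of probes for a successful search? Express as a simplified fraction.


Computing expected probes:
alpha = 39/119
= 1 + alpha/2
= 1 + 39/(2*119)
= (2*119 + 39) / (2*119)
= 277/238


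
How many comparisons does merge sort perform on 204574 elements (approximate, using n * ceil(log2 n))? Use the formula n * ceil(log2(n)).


Recursion depth: ceil(log2(204574)) = 18
Each recursion level merges n = 204574 elements
Total = 204574 * 18 = 3682332


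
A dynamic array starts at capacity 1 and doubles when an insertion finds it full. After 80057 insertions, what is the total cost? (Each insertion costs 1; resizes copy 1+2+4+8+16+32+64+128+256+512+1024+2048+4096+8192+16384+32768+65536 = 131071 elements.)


Insertion cost: 80057 (one per element)
Resizes occur just before inserting elements 2, 3, 5, 9, ...
Elements copied at each resize: 1 + 2 + 4 + 8 + 16 + 32 + 64 + 128 + 256 + 512 + 1024 + 2048 + 4096 + 8192 + 16384 + 32768 + 65536
Sum of copies = 131071 (geometric series: 2^k - 1)
Total = 80057 + 131071 = 211128


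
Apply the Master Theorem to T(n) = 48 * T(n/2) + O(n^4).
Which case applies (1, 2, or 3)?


The Master Theorem: T(n) = a*T(n/b) + O(n^c)
  a = 48, b = 2, c = 4
log_b(a) = log_2(48) ~ 5.585
Compare b^c with a: 2^4 = 16 < 48, so c < log_b(a).
Since c < log_b(a), Case 1 applies.
T(n) = O(n^(log_2 48)) ~ O(n^5.585)
Master Theorem case = 1


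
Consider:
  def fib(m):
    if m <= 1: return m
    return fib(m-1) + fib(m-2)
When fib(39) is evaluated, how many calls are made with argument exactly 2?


Let N(m) = number of times fib(m) is called while evaluating fib(39).
N(39) = 1 (the initial call).
N(38) = 1 (only fib(39) calls it).
For 1 <= m <= 37: fib(m) is called by fib(m+1) and fib(m+2), so
  N(m) = N(m+1) + N(m+2).
fib(0) is called only by fib(2), so N(0) = N(2).
Walk down from m=39:
  N(39)=1, N(38)=1, N(37)=2, N(36)=3, N(35)=5, N(34)=8, N(33)=13, N(32)=21, N(31)=34, N(30)=55, N(29)=89, N(28)=144, N(27)=233, N(26)=377, N(25)=610, N(24)=987, N(23)=1597, N(22)=2584, N(21)=4181, N(20)=6765, N(19)=10946, N(18)=17711, N(17)=28657, N(16)=46368, N(15)=75025, N(14)=121393, N(13)=196418, N(12)=317811, N(11)=514229, N(10)=832040, N(9)=1346269, N(8)=2178309, N(7)=3524578, N(6)=5702887, N(5)=9227465, N(4)=14930352, N(3)=24157817, N(2)=39088169
N(2) = 39088169


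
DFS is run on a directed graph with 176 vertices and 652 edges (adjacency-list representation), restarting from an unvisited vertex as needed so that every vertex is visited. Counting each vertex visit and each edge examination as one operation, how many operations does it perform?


A full DFS traversal processes each vertex exactly once (push/pop on stack).
Each directed edge is examined once.
V = 176, E = 652
V + E = 828


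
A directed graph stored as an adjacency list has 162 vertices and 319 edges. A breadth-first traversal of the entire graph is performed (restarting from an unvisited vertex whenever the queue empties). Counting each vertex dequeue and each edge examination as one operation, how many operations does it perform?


A full BFS traversal dequeues each vertex once and examines each edge once.
Vertex visits: 162
Edge visits: 319
V + E = 162 + 319 = 481


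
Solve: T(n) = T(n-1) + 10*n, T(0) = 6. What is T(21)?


Expanding the recurrence:
T(21) = T(20) + 10*21
       = T(19) + 10*20 + 10*21
       ...
       = T(0) + 10*(1 + 2 + ... + 21)
       = 6 + 10 * 21*22/2
       = 6 + 10 * 231
       = 6 + 2310 = 2316


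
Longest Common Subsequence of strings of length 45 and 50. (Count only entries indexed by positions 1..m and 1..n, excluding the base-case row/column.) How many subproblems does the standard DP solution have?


DP table indexed by positions in both strings.
First string: 45 positions
Second string: 50 positions
Total = 45 * 50 = 2250


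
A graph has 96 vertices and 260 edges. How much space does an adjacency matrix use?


Adjacency matrix: V x V grid of entries
Space = V^2 = 96^2 = 96 * 96 = 9216


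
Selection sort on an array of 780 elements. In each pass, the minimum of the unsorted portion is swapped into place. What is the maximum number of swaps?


Selection sort performs one swap per pass:
  Pass 1: find min in positions 0 to 779, swap with position 0
  Pass 2: find min in positions 1 to 779, swap with position 1
  Pass 3: find min in positions 2 to 779, swap with position 2
  Pass 4: find min in positions 3 to 779, swap with position 3
  Pass 5: find min in positions 4 to 779, swap with position 4
  ... (774 more passes)
Total passes (and swaps) = n - 1 = 780 - 1 = 779


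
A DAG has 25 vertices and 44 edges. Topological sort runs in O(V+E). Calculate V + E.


V = 25 (vertex processing)
E = 44 (edge processing)
V + E = 25 + 44 = 69


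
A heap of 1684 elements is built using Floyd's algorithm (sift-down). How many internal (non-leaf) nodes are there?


Leaf nodes occupy roughly half the array.
Sift-down is called for each internal node, starting from the last one.
Internal nodes = floor(n/2) = floor(1684/2) = 842


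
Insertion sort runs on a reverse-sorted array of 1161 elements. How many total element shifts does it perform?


Sum of shifts = 1 + 2 + 3 + ... + 1160
= 1161 * 1160 / 2
= 1346760 / 2
= 673380


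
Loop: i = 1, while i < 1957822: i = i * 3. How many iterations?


i multiplies by 3 each step:
i = 1 -> 3 -> 9 -> 27 -> 81 -> 243 -> 729 -> 2187 -> 6561 -> 19683 -> 59049 -> 177147 -> 531441 -> 1594323 -> 4782969 (stop)
Iterations = ceil(log_3(1957822)) = 14


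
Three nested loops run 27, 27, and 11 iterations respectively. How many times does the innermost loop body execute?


Loop 1 (outermost): 27 iterations
Loop 2 (middle): 27 iterations per outer
Loop 3 (innermost): 11 iterations per middle
Total = 27 * 27 * 11 = 8019


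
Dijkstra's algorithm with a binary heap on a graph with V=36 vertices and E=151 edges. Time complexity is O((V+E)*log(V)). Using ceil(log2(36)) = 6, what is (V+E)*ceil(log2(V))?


Dijkstra with a binary heap: each vertex is extracted once, each edge may relax once.
Each heap operation costs O(log V).
V + E = 36 + 151 = 187
ceil(log2(36)) = 6 (since 2^5 = 32 < 36 <= 64 = 2^6)
Total heap work = (V+E) * ceil(log2(V)) = 187 * 6 = 1122


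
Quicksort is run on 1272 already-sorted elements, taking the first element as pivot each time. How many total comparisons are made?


Sum of comparisons per partition:
1271 + 1270 + ... + 1 + 0
= 1272 * (1272 - 1) / 2
= 1272 * 1271 / 2
= 808356


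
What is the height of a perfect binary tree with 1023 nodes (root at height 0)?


A perfect binary tree with 1023 nodes:
  1023 = 2^10 - 1
  Levels: 0, 1, ..., 9
  Height = 9


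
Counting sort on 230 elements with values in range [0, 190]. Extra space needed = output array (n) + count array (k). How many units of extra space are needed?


Output array size: 230 (to store sorted result)
Count array size: 191 (one slot per possible value, range 0 to 190)
Total extra space = 230 + 191 = 421


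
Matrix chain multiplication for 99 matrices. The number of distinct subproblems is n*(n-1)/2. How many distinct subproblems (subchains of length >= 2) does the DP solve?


Subproblems are indexed by (i, j) where i < j.
Number of such pairs = n*(n-1)/2
= 99 * 98 / 2
= 4851


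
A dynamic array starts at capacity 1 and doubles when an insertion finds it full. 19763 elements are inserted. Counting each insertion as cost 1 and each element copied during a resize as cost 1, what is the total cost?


n = 19763
Insertion costs: 19763
Resizes copy 1, 2, 4, ... up to the largest power of 2 that is <= n-1 = 19762, i.e. 16384.
Copy costs = 1 + 2 + 4 + 8 + 16 + 32 + 64 + 128 + 256 + 512 + 1024 + 2048 + 4096 + 8192 + 16384 = 32767
Total = 19763 + 32767 = 52530


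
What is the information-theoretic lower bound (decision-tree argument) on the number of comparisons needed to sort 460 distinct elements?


A binary decision tree of height h has at most 2^h leaves and needs at least n! of them, so h >= ceil(log2(n!)).
460! is far too large to multiply out, so use Stirling's series:
  ln(n!) ~ n ln n - n + (1/2) ln(2 pi n) + 1/(12n)  (error below 1/(360 n^3), negligible here)
  ln(460) = 6.1312265
  n ln n = 460 * 6.1312265 = 2820.3642
  (1/2) ln(2 pi * 460) = (1/2) ln(2890.2652) = 3.9846
  1/(12*460) = 0.0002
  ln(460!) ~ 2820.3642 - 460 + 3.9846 + 0.0002 = 2364.3490
Convert to base 2: log2(460!) = 2364.3490 / ln 2 = 2364.3490 / 0.69314718 = 3411.0346
ceil(3411.0346) = 3412


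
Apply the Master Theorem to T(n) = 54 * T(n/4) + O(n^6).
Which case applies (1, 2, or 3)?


The Master Theorem: T(n) = a*T(n/b) + O(n^c)
  a = 54, b = 4, c = 6
log_b(a) = log_4(54) ~ 2.877
Compare b^c with a: 4^6 = 4096 > 54, so c > log_b(a).
Since c > log_b(a), Case 3 applies.
T(n) = O(n^6)
Master Theorem case = 3


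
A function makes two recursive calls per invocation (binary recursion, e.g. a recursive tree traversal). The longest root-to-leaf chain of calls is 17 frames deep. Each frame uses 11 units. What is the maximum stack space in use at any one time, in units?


Binary recursion: the two calls run one after the other, so only one root-to-leaf chain of frames is on the stack at a time.
Maximum depth (longest chain) = 17 frames
Each frame = 11 units
Max stack space = 17 * 11 = 187


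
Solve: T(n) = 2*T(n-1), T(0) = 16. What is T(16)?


Unrolling:
T(16) = 2*T(15) = 2^2*T(14) = ... = 2^16*T(0)
= 2^16 * 16
= 65536 * 16 = 1048576


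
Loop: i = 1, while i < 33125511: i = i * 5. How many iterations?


i multiplies by 5 each step:
i = 1 -> 5 -> 25 -> 125 -> 625 -> 3125 -> 15625 -> 78125 -> 390625 -> 1953125 -> 9765625 -> 48828125 (stop)
Iterations = ceil(log_5(33125511)) = 11


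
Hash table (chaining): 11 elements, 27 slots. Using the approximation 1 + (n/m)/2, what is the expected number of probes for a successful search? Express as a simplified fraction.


Computing expected probes:
alpha = 11/27
= 1 + alpha/2
= 1 + 11/(2*27)
= (2*27 + 11) / (2*27)
= 65/54


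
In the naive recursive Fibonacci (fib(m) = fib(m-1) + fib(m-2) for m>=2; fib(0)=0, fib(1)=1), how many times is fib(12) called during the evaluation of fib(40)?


Let N(m) = number of times fib(m) is called while evaluating fib(40).
N(40) = 1 (the initial call).
N(39) = 1 (only fib(40) calls it).
For 1 <= m <= 38: fib(m) is called by fib(m+1) and fib(m+2), so
  N(m) = N(m+1) + N(m+2).
fib(0) is called only by fib(2), so N(0) = N(2).
Walk down from m=40:
  N(40)=1, N(39)=1, N(38)=2, N(37)=3, N(36)=5, N(35)=8, N(34)=13, N(33)=21, N(32)=34, N(31)=55, N(30)=89, N(29)=144, N(28)=233, N(27)=377, N(26)=610, N(25)=987, N(24)=1597, N(23)=2584, N(22)=4181, N(21)=6765, N(20)=10946, N(19)=17711, N(18)=28657, N(17)=46368, N(16)=75025, N(15)=121393, N(14)=196418, N(13)=317811, N(12)=514229
N(12) = 514229


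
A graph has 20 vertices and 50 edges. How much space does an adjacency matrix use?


Adjacency matrix: V x V grid of entries
Space = V^2 = 20^2 = 20 * 20 = 400


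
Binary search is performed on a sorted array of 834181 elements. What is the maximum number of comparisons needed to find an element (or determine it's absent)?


Binary search halves the search space each comparison:
  Step 1: search space = 834181 -> 417090
  Step 2: search space = 417090 -> 208545
  Step 3: search space = 208545 -> 104272
  Step 4: search space = 104272 -> 52136
  Step 5: search space = 52136 -> 26068
  Step 6: search space = 26068 -> 13034
  Step 7: search space = 13034 -> 6517
  Step 8: search space = 6517 -> 3258
  Step 9: search space = 3258 -> 1629
  Step 10: search space = 1629 -> 814
  Step 11: search space = 814 -> 407
  Step 12: search space = 407 -> 203
  Step 13: search space = 203 -> 101
  Step 14: search space = 101 -> 50
  Step 15: search space = 50 -> 25
  Step 16: search space = 25 -> 12
  Step 17: search space = 12 -> 6
  Step 18: search space = 6 -> 3
  Step 19: search space = 3 -> 1
  Step 20: search space = 1 (final check)
Maximum comparisons = floor(log2(834181)) + 1 = 19 + 1 = 20


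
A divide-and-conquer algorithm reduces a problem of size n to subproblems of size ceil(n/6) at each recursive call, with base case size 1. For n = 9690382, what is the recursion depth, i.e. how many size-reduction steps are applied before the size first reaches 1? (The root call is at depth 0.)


Each step divides the size by 6 (rounding up); after k steps the size is ceil(n/6^k), which equals 1 exactly when 6^k >= n.
So the depth is the smallest k with 6^k >= 9690382, i.e. ceil(log_6(9690382)).
6^8 = 1679616 < 9690382 <= 10077696 = 6^9
Recursion depth = 9


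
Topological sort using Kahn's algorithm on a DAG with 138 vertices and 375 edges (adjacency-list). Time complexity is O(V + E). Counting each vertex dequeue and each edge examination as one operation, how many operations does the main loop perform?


Kahn's algorithm:
  1. Compute in-degrees: O(V + E)
  2. Process queue: each vertex dequeued once (O(V))
     each edge examined once (O(E))
Total = V + E = 138 + 375 = 513


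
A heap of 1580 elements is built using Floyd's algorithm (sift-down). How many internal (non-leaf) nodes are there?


Leaf nodes occupy roughly half the array.
Sift-down is called for each internal node, starting from the last one.
Internal nodes = floor(n/2) = floor(1580/2) = 790


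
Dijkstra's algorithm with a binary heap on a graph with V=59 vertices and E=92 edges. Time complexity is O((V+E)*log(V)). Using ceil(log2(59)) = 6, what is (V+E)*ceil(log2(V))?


Dijkstra with a binary heap: each vertex is extracted once, each edge may relax once.
Each heap operation costs O(log V).
V + E = 59 + 92 = 151
ceil(log2(59)) = 6 (since 2^5 = 32 < 59 <= 64 = 2^6)
Total heap work = (V+E) * ceil(log2(V)) = 151 * 6 = 906


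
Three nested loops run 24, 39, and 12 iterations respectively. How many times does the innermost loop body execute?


Loop 1 (outermost): 24 iterations
Loop 2 (middle): 39 iterations per outer
Loop 3 (innermost): 12 iterations per middle
Total = 24 * 39 * 12 = 11232


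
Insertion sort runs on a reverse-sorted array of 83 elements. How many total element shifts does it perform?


Sum of shifts = 1 + 2 + 3 + ... + 82
= 83 * 82 / 2
= 6806 / 2
= 3403


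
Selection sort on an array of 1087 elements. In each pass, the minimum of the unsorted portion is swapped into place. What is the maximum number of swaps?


Selection sort performs one swap per pass:
  Pass 1: find min in positions 0 to 1086, swap with position 0
  Pass 2: find min in positions 1 to 1086, swap with position 1
  Pass 3: find min in positions 2 to 1086, swap with position 2
  Pass 4: find min in positions 3 to 1086, swap with position 3
  Pass 5: find min in positions 4 to 1086, swap with position 4
  ... (1081 more passes)
Total passes (and swaps) = n - 1 = 1087 - 1 = 1086


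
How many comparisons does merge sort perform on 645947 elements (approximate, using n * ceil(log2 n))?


Recursion depth: ceil(log2(645947)) = 20
Each recursion level merges n = 645947 elements
Total = 645947 * 20 = 12918940


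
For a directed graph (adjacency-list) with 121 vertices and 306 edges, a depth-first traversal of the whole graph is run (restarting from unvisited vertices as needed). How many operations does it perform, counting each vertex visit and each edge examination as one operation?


A full DFS traversal visits each vertex once and examines each edge once.
V = 121
E = 306
Sum = 121 + 306 = 427


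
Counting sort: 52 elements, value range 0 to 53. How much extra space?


n = 52 (output array)
k = 54 (count array for 54 distinct values)
Extra space = 52 + 54 = 106


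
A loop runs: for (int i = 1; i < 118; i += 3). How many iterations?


Loop starts at i = 1, increments by 3, stops when i >= 118.
Number of iterations = ceil((118 - 1) / 3)
= ceil(117 / 3)
= 39
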